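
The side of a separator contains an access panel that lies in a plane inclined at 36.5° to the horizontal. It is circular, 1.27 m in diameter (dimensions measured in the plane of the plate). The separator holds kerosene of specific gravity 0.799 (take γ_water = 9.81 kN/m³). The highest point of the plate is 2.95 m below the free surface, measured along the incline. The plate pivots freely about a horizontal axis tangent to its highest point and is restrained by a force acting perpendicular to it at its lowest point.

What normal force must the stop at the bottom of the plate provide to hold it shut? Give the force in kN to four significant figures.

γ = 0.799 × 9.81 = 7.83819 kN/m³.
Let θ = 36.5° be the plate's angle to the horizontal; measure y along the incline from where the plane meets the free surface. Vertical depth h = y·sinθ with sinθ = 0.594823.
The centroid is at the centre, 0.635 m below the top of the plate, so y_c = 2.95 + 0.635 = 3.585 m and h_c = 3.585 × 0.594823 = 2.13244 m.
A = π(0.635)² = 1.26677 m².
Resultant F = γ·h_c·A = 7.83819 × 2.13244 × 1.26677 = 21.1734 kN.
I_c = πr⁴/4 = π × 0.635⁴/4 = 0.127698 m⁴.
Centre of pressure: y_p = y_c + I_c/(y_c·A) = 3.585 + 0.127698/(3.585 × 1.26677) = 3.585 + 0.0281188 = 3.61312 m along the plane.
The resultant acts 0.635 + 0.0281188 = 0.663119 m (along the plate) below the hinge at the top edge, so the moment about the hinge is M = F × 0.663119 = 21.1734 × 0.663119 = 14.0405 kN·m.
A normal force at the bottom, 1.27 m from the hinge, must supply this moment: P = 14.0405/1.27 = 11.0555 kN.

P ≈ 11.06 kN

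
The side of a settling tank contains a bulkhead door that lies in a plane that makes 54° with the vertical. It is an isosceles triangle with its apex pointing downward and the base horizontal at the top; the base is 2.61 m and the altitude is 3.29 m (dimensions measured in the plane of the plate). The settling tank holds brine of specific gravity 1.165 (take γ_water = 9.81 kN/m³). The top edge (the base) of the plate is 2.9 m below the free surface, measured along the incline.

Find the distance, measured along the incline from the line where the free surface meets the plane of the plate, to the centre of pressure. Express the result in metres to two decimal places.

y_p = 4.15 m

γ = 1.165 × 9.81 = 11.42865 kN/m³.
The plate makes 54° with the vertical, i.e. θ = 90° − 54° = 36° to the horizontal. Measuring y along the incline from the free-surface line, vertical depth h = y·sinθ with sinθ = 0.587785.
With the apex down, the centroid sits h/3 = 3.29/3 = 1.09667 m below the base (the top edge), so y_c = 2.9 + 1.09667 = 3.99667 m and h_c = 3.99667 × 0.587785 = 2.34918 m.
A = ½ × 2.61 × 3.29 = 4.29345 m².
Resultant F = γ·h_c·A = 11.42865 × 2.34918 × 4.29345 = 115.27 kN.
I_c = b·h³/36 = 2.61 × 3.29³/36 = 2.58182 m⁴.
Centre of pressure: y_p = y_c + I_c/(y_c·A) = 3.99667 + 2.58182/(3.99667 × 4.29345) = 3.99667 + 0.15046 = 4.14713 m along the plane.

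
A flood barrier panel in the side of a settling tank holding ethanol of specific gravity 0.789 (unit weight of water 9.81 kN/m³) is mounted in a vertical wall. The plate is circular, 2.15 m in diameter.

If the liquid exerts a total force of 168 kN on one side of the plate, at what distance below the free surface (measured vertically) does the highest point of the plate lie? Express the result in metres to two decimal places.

d_top ≈ 4.90 m

γ = 0.789 × 9.81 = 7.74009 kN/m³.
A = π(1.075)² = 3.6305 m².
From F = γ·h_c·A, the centroid depth is h_c = 168/(7.74009 × 3.6305) = 5.97856 m.
The centroid is at the centre, 1.075 m below the top of the plate, so the highest point sits at h_top = 5.97856 − 1.075 = 4.90356 m below the surface.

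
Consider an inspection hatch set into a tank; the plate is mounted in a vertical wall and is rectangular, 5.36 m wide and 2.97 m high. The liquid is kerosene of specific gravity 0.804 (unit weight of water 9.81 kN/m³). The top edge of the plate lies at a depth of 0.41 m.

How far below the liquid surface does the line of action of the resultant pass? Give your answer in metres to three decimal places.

h_p = 2.283 m

γ = 0.804 × 9.81 = 7.88724 kN/m³.
The centroid lies 2.97/2 = 1.485 m below the top edge, so the centroid depth is h_c = 0.41 + 1.485 = 1.895 m.
A = 5.36 × 2.97 = 15.9192 m².
Resultant F = γ·h_c·A = 7.88724 × 1.895 × 15.9192 = 237.933 kN.
I_c = b·h³/12 = 5.36 × 2.97³/12 = 11.7018 m⁴.
Centre of pressure: y_p = y_c + I_c/(y_c·A) = 1.895 + 11.7018/(1.895 × 15.9192) = 1.895 + 0.387902 = 2.2829 m along the plane.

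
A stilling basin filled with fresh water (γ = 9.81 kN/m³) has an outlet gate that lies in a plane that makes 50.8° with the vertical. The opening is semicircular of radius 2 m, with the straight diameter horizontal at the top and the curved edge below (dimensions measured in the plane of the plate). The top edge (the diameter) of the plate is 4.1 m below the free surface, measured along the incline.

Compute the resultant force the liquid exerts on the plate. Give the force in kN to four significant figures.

F ≈ 192.8 kN

γ = 9.81 kN/m³.
The plate makes 50.8° with the vertical, i.e. θ = 90° − 50.8° = 39.2° to the horizontal. Measuring y along the incline from the free-surface line, vertical depth h = y·sinθ with sinθ = 0.632029.
The centroid of a semicircle lies 4r/(3π) = 0.848826 m from the diameter, here below the top edge, so y_c = 4.1 + 0.848826 = 4.94883 m and h_c = 4.94883 × 0.632029 = 3.1278 m.
A = πr²/2 = π × 2²/2 = 6.28319 m².
Resultant F = γ·h_c·A = 9.81 × 3.1278 × 6.28319 = 192.792 kN.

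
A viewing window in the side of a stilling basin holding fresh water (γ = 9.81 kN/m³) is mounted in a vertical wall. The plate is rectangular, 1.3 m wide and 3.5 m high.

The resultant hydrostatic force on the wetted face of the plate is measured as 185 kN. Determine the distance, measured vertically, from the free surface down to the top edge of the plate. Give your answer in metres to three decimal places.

γ = 9.81 kN/m³.
A = 1.3 × 3.5 = 4.55 m².
From F = γ·h_c·A, the centroid depth is h_c = 185/(9.81 × 4.55) = 4.14468 m.
The centroid lies 3.5/2 = 1.75 m below the top edge, so the top edge sits at h_top = 4.14468 − 1.75 = 2.39468 m below the surface.

d_top ≈ 2.395 m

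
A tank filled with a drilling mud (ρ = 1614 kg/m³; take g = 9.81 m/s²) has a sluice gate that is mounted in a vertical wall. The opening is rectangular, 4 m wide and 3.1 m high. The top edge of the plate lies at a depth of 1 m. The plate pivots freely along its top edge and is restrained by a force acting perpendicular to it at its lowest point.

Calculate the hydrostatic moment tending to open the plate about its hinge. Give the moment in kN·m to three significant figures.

M ≈ 933 kN·m

γ = ρg = 1614 × 9.81 / 1000 = 15.83334 kN/m³.
The centroid lies 3.1/2 = 1.55 m below the top edge, so the centroid depth is h_c = 1 + 1.55 = 2.55 m.
A = 4 × 3.1 = 12.4 m².
Resultant F = γ·h_c·A = 15.83334 × 2.55 × 12.4 = 500.65 kN.
I_c = b·h³/12 = 4 × 3.1³/12 = 9.93033 m⁴.
Centre of pressure: y_p = y_c + I_c/(y_c·A) = 2.55 + 9.93033/(2.55 × 12.4) = 2.55 + 0.314052 = 2.86405 m along the plane.
The resultant acts 1.55 + 0.314052 = 1.86405 m (along the plate) below the hinge at the top edge, so the moment about the hinge is M = F × 1.86405 = 500.65 × 1.86405 = 933.237 kN·m.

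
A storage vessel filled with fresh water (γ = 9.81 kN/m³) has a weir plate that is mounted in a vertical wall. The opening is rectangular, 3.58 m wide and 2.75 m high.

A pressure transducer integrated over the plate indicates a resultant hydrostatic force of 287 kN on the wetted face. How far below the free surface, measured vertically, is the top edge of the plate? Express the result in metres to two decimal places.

γ = 9.81 kN/m³.
A = 3.58 × 2.75 = 9.845 m².
From F = γ·h_c·A, the centroid depth is h_c = 287/(9.81 × 9.845) = 2.97165 m.
The centroid lies 2.75/2 = 1.375 m below the top edge, so the top edge sits at h_top = 2.97165 − 1.375 = 1.59665 m below the surface.

d_top ≈ 1.60 m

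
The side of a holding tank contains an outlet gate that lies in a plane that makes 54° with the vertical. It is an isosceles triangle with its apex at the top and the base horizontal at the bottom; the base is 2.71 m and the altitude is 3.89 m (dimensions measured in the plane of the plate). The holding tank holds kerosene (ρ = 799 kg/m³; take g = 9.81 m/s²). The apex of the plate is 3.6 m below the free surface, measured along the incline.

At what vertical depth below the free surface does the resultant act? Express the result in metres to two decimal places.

h_p = 3.72 m

γ = ρg = 799 × 9.81 / 1000 = 7.83819 kN/m³.
The plate makes 54° with the vertical, i.e. θ = 90° − 54° = 36° to the horizontal. Measuring y along the incline from the free-surface line, vertical depth h = y·sinθ with sinθ = 0.587785.
With the apex up, the centroid sits 2h/3 = 2 × 3.89/3 = 2.59333 m below the apex, so y_c = 3.6 + 2.59333 = 6.19333 m and h_c = 6.19333 × 0.587785 = 3.64035 m.
A = ½ × 2.71 × 3.89 = 5.27095 m².
Resultant F = γ·h_c·A = 7.83819 × 3.64035 × 5.27095 = 150.4 kN.
I_c = b·h³/36 = 2.71 × 3.89³/36 = 4.43114 m⁴.
Centre of pressure: y_p = y_c + I_c/(y_c·A) = 6.19333 + 4.43114/(6.19333 × 5.27095) = 6.19333 + 0.135738 = 6.32907 m along the plane.
Vertically, h_p = y_p·sinθ = 6.32907 × 0.587785 = 3.72013 m.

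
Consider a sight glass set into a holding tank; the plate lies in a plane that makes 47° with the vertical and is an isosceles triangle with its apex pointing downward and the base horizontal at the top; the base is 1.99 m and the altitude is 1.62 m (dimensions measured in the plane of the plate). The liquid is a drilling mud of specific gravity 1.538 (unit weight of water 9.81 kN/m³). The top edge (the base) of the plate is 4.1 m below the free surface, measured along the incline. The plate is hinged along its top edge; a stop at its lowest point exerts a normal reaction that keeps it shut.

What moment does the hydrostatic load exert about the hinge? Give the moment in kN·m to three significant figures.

M ≈ 44.0 kN·m

γ = 1.538 × 9.81 = 15.08778 kN/m³.
The plate makes 47° with the vertical, i.e. θ = 90° − 47° = 43° to the horizontal. Measuring y along the incline from the free-surface line, vertical depth h = y·sinθ with sinθ = 0.681998.
With the apex down, the centroid sits h/3 = 1.62/3 = 0.54 m below the base (the top edge), so y_c = 4.1 + 0.54 = 4.64 m and h_c = 4.64 × 0.681998 = 3.16447 m.
A = ½ × 1.99 × 1.62 = 1.6119 m².
Resultant F = γ·h_c·A = 15.08778 × 3.16447 × 1.6119 = 76.9599 kN.
I_c = b·h³/36 = 1.99 × 1.62³/36 = 0.235015 m⁴.
Centre of pressure: y_p = y_c + I_c/(y_c·A) = 4.64 + 0.235015/(4.64 × 1.6119) = 4.64 + 0.0314224 = 4.67142 m along the plane.
The resultant acts 0.54 + 0.0314224 = 0.571422 m (along the plate) below the hinge at the top edge, so the moment about the hinge is M = F × 0.571422 = 76.9599 × 0.571422 = 43.9766 kN·m.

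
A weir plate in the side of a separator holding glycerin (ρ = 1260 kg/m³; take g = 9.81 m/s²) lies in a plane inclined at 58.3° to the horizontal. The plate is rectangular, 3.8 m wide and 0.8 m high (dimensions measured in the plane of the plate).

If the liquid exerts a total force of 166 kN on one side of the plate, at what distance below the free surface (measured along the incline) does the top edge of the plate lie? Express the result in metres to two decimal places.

y_top ≈ 4.79 m

γ = ρg = 1260 × 9.81 / 1000 = 12.3606 kN/m³.
A = 3.8 × 0.8 = 3.04 m².
From F = γ·h_c·A, the centroid depth is h_c = 166/(12.3606 × 3.04) = 4.41769 m.
Let θ = 58.3° be the plate's angle to the horizontal; measure y along the incline from where the plane meets the free surface. Vertical depth h = y·sinθ with sinθ = 0.850811.
Along the incline, y_c = h_c/sinθ = 4.41769/0.850811 = 5.19233 m.
The centroid lies 0.8/2 = 0.4 m below the top edge, so the top edge sits at y_top = 5.19233 − 0.4 = 4.79233 m along the incline.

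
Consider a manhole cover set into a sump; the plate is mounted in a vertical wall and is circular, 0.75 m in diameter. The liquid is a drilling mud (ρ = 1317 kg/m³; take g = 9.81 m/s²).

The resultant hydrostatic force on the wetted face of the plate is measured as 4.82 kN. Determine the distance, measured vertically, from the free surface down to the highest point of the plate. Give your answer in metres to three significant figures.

d_top ≈ 0.469 m

γ = ρg = 1317 × 9.81 / 1000 = 12.91977 kN/m³.
A = π(0.375)² = 0.441786 m².
From F = γ·h_c·A, the centroid depth is h_c = 4.82/(12.91977 × 0.441786) = 0.844462 m.
The centroid is at the centre, 0.375 m below the top of the plate, so the highest point sits at h_top = 0.844462 − 0.375 = 0.469462 m below the surface.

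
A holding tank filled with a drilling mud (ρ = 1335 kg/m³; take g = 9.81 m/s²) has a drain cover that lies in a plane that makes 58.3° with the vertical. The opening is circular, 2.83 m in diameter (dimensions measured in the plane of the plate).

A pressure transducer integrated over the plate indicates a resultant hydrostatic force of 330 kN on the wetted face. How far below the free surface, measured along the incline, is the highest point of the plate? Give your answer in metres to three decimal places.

y_top ≈ 6.208 m

γ = ρg = 1335 × 9.81 / 1000 = 13.09635 kN/m³.
A = π(1.415)² = 6.29018 m².
From F = γ·h_c·A, the centroid depth is h_c = 330/(13.09635 × 6.29018) = 4.0059 m.
The plate makes 58.3° with the vertical, i.e. θ = 90° − 58.3° = 31.7° to the horizontal. Measuring y along the incline from the free-surface line, vertical depth h = y·sinθ with sinθ = 0.525472.
Along the incline, y_c = h_c/sinθ = 4.0059/0.525472 = 7.62343 m.
The centroid is at the centre, 1.415 m below the top of the plate, so the highest point sits at y_top = 7.62343 − 1.415 = 6.20843 m along the incline.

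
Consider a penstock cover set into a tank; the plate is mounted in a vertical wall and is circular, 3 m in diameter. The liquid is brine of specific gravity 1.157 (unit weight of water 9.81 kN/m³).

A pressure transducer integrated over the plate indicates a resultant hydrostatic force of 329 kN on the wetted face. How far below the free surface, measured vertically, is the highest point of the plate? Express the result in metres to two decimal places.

d_top ≈ 2.60 m

γ = 1.157 × 9.81 = 11.35017 kN/m³.
A = π(1.5)² = 7.06858 m².
From F = γ·h_c·A, the centroid depth is h_c = 329/(11.35017 × 7.06858) = 4.10073 m.
The centroid is at the centre, 1.5 m below the top of the plate, so the highest point sits at h_top = 4.10073 − 1.5 = 2.60073 m below the surface.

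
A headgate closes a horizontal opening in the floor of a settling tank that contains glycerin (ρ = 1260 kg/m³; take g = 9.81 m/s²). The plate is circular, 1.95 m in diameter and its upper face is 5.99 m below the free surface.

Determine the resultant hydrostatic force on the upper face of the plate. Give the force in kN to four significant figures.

γ = ρg = 1260 × 9.81 / 1000 = 12.3606 kN/m³.
The plate is horizontal, so pressure is uniform at p = γ·h = 12.3606 × 5.99 = 74.04 kN/m².
A = π(0.975)² = 2.98648 m².
F = p·A = 74.04 × 2.98648 = 221.119 kN.

F ≈ 221.1 kN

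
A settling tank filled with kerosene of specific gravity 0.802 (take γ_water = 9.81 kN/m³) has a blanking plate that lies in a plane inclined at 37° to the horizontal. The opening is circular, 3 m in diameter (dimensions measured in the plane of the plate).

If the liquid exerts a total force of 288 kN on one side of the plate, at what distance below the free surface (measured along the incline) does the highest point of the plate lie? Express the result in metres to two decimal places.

γ = 0.802 × 9.81 = 7.86762 kN/m³.
A = π(1.5)² = 7.06858 m².
From F = γ·h_c·A, the centroid depth is h_c = 288/(7.86762 × 7.06858) = 5.17865 m.
Let θ = 37° be the plate's angle to the horizontal; measure y along the incline from where the plane meets the free surface. Vertical depth h = y·sinθ with sinθ = 0.601815.
Along the incline, y_c = h_c/sinθ = 5.17865/0.601815 = 8.60505 m.
The centroid is at the centre, 1.5 m below the top of the plate, so the highest point sits at y_top = 8.60505 − 1.5 = 7.10505 m along the incline.

y_top ≈ 7.11 m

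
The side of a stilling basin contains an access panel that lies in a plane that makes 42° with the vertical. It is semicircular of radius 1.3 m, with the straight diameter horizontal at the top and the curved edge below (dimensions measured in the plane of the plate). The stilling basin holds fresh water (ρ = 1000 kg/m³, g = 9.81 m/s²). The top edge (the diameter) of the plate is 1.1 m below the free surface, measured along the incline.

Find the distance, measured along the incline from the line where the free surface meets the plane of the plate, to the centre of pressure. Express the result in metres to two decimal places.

γ = ρg = 1000 × 9.81 = 9810 N/m³ = 9.81 kN/m³.
The plate makes 42° with the vertical, i.e. θ = 90° − 42° = 48° to the horizontal. Measuring y along the incline from the free-surface line, vertical depth h = y·sinθ with sinθ = 0.743145.
The centroid of a semicircle lies 4r/(3π) = 0.551737 m from the diameter, here below the top edge, so y_c = 1.1 + 0.551737 = 1.65174 m and h_c = 1.65174 × 0.743145 = 1.22748 m.
A = πr²/2 = π × 1.3²/2 = 2.65465 m².
Resultant F = γ·h_c·A = 9.81 × 1.22748 × 2.65465 = 31.9662 kN.
I_c = (π/8 − 8/(9π))·r⁴ = 0.109757 × 1.3⁴ = 0.313477 m⁴.
Centre of pressure: y_p = y_c + I_c/(y_c·A) = 1.65174 + 0.313477/(1.65174 × 2.65465) = 1.65174 + 0.0714919 = 1.72323 m along the plane.

y_p = 1.72 m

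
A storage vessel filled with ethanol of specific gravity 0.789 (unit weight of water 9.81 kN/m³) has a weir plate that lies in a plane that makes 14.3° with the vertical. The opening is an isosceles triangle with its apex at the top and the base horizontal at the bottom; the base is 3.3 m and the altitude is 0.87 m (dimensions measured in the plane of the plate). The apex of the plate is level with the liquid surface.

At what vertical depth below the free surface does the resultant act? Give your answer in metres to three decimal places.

h_p = 0.632 m

γ = 0.789 × 9.81 = 7.74009 kN/m³.
The plate makes 14.3° with the vertical, i.e. θ = 90° − 14.3° = 75.7° to the horizontal. Measuring y along the incline from the free-surface line, vertical depth h = y·sinθ with sinθ = 0.969016.
With the apex up, the centroid sits 2h/3 = 2 × 0.87/3 = 0.58 m below the apex, so y_c = 0.58 m and h_c = 0.58 × 0.969016 = 0.562029 m.
A = ½ × 3.3 × 0.87 = 1.4355 m².
Resultant F = γ·h_c·A = 7.74009 × 0.562029 × 1.4355 = 6.24465 kN.
I_c = b·h³/36 = 3.3 × 0.87³/36 = 0.0603628 m⁴.
Centre of pressure: y_p = y_c + I_c/(y_c·A) = 0.58 + 0.0603628/(0.58 × 1.4355) = 0.58 + 0.0725 = 0.6525 m along the plane.
Vertically, h_p = y_p·sinθ = 0.6525 × 0.969016 = 0.632283 m.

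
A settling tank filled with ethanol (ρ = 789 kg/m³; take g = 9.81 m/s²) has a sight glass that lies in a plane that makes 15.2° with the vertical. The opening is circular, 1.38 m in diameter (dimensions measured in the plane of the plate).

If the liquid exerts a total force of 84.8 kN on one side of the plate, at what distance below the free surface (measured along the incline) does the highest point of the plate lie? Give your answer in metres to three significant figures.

y_top ≈ 6.90 m

γ = ρg = 789 × 9.81 / 1000 = 7.74009 kN/m³.
A = π(0.69)² = 1.49571 m².
From F = γ·h_c·A, the centroid depth is h_c = 84.8/(7.74009 × 1.49571) = 7.32491 m.
The plate makes 15.2° with the vertical, i.e. θ = 90° − 15.2° = 74.8° to the horizontal. Measuring y along the incline from the free-surface line, vertical depth h = y·sinθ with sinθ = 0.965016.
Along the incline, y_c = h_c/sinθ = 7.32491/0.965016 = 7.59045 m.
The centroid is at the centre, 0.69 m below the top of the plate, so the highest point sits at y_top = 7.59045 − 0.69 = 6.90045 m along the incline.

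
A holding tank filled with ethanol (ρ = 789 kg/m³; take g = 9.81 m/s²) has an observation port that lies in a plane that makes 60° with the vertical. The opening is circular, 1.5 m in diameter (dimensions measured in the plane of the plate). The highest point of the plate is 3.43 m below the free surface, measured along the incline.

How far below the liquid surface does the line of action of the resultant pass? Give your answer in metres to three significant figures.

γ = ρg = 789 × 9.81 / 1000 = 7.74009 kN/m³.
The plate makes 60° with the vertical, i.e. θ = 90° − 60° = 30° to the horizontal. Measuring y along the incline from the free-surface line, vertical depth h = y·sinθ with sinθ = 0.500000.
The centroid is at the centre, 0.75 m below the top of the plate, so y_c = 3.43 + 0.75 = 4.18 m and h_c = 4.18 × 0.500000 = 2.09 m.
A = π(0.75)² = 1.76715 m².
Resultant F = γ·h_c·A = 7.74009 × 2.09 × 1.76715 = 28.5868 kN.
I_c = πr⁴/4 = π × 0.75⁴/4 = 0.248505 m⁴.
Centre of pressure: y_p = y_c + I_c/(y_c·A) = 4.18 + 0.248505/(4.18 × 1.76715) = 4.18 + 0.0336423 = 4.21364 m along the plane.
Vertically, h_p = y_p·sinθ = 4.21364 × 0.500000 = 2.10682 m.

h_p = 2.11 m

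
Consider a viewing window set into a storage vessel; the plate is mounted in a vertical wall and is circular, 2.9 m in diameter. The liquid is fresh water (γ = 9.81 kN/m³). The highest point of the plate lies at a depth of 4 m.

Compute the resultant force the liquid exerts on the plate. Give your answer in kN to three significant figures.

F ≈ 353 kN

γ = 9.81 kN/m³.
The centroid is at the centre, 1.45 m below the top of the plate, so the centroid depth is h_c = 4 + 1.45 = 5.45 m.
A = π(1.45)² = 6.6052 m².
Resultant F = γ·h_c·A = 9.81 × 5.45 × 6.6052 = 353.144 kN.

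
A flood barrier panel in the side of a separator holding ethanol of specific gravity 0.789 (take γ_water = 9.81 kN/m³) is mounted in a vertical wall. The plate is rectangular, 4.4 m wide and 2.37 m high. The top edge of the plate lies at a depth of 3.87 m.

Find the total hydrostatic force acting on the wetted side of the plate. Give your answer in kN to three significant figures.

F ≈ 408 kN

γ = 0.789 × 9.81 = 7.74009 kN/m³.
The centroid lies 2.37/2 = 1.185 m below the top edge, so the centroid depth is h_c = 3.87 + 1.185 = 5.055 m.
A = 4.4 × 2.37 = 10.428 m².
Resultant F = γ·h_c·A = 7.74009 × 5.055 × 10.428 = 408.008 kN.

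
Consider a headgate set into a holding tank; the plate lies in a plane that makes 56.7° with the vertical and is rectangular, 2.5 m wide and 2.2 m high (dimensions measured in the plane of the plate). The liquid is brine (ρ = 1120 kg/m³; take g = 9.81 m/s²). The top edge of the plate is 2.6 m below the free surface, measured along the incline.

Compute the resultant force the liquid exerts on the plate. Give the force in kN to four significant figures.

γ = ρg = 1120 × 9.81 / 1000 = 10.9872 kN/m³.
The plate makes 56.7° with the vertical, i.e. θ = 90° − 56.7° = 33.3° to the horizontal. Measuring y along the incline from the free-surface line, vertical depth h = y·sinθ with sinθ = 0.549023.
The centroid lies 2.2/2 = 1.1 m below the top edge, so y_c = 2.6 + 1.1 = 3.7 m and h_c = 3.7 × 0.549023 = 2.03139 m.
A = 2.5 × 2.2 = 5.5 m².
Resultant F = γ·h_c·A = 10.9872 × 2.03139 × 5.5 = 122.756 kN.

F ≈ 122.8 kN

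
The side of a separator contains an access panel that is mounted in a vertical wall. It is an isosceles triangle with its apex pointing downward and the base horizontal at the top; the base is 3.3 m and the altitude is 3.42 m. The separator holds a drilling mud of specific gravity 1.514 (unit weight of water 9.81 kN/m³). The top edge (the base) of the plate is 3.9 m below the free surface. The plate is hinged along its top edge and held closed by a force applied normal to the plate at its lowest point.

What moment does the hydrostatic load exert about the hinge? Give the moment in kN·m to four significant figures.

γ = 1.514 × 9.81 = 14.85234 kN/m³.
With the apex down, the centroid sits h/3 = 3.42/3 = 1.14 m below the base (the top edge), so the centroid depth is h_c = 3.9 + 1.14 = 5.04 m.
A = ½ × 3.3 × 3.42 = 5.643 m².
Resultant F = γ·h_c·A = 14.85234 × 5.04 × 5.643 = 422.411 kN.
I_c = b·h³/36 = 3.3 × 3.42³/36 = 3.66682 m⁴.
Centre of pressure: y_p = y_c + I_c/(y_c·A) = 5.04 + 3.66682/(5.04 × 5.643) = 5.04 + 0.128929 = 5.16893 m along the plane.
The resultant acts 1.14 + 0.128929 = 1.26893 m (along the plate) below the hinge at the top edge, so the moment about the hinge is M = F × 1.26893 = 422.411 × 1.26893 = 536.01 kN·m.

M ≈ 536.0 kN·m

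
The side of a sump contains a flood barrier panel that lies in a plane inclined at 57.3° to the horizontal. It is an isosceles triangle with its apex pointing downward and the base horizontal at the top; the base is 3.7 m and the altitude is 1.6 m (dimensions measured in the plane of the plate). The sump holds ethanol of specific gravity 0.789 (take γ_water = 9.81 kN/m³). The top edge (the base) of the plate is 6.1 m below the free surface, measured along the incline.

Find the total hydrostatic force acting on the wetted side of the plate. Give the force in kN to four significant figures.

γ = 0.789 × 9.81 = 7.74009 kN/m³.
Let θ = 57.3° be the plate's angle to the horizontal; measure y along the incline from where the plane meets the free surface. Vertical depth h = y·sinθ with sinθ = 0.841511.
With the apex down, the centroid sits h/3 = 1.6/3 = 0.533333 m below the base (the top edge), so y_c = 6.1 + 0.533333 = 6.63333 m and h_c = 6.63333 × 0.841511 = 5.58202 m.
A = ½ × 3.7 × 1.6 = 2.96 m².
Resultant F = γ·h_c·A = 7.74009 × 5.58202 × 2.96 = 127.888 kN.

F ≈ 127.9 kN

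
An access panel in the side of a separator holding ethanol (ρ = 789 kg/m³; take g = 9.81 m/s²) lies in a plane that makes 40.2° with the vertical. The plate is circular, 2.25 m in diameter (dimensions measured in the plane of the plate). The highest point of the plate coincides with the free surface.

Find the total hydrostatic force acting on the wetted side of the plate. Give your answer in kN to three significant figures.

γ = ρg = 789 × 9.81 / 1000 = 7.74009 kN/m³.
The plate makes 40.2° with the vertical, i.e. θ = 90° − 40.2° = 49.8° to the horizontal. Measuring y along the incline from the free-surface line, vertical depth h = y·sinθ with sinθ = 0.763796.
The centroid is at the centre, 1.125 m below the top of the plate, so y_c = 1.125 m and h_c = 1.125 × 0.763796 = 0.859271 m.
A = π(1.125)² = 3.97608 m².
Resultant F = γ·h_c·A = 7.74009 × 0.859271 × 3.97608 = 26.4443 kN.

F ≈ 26.4 kN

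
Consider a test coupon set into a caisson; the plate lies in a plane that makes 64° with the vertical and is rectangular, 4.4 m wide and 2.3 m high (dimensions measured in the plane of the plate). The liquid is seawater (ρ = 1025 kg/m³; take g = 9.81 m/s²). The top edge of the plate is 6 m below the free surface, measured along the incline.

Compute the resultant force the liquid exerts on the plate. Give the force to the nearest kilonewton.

F ≈ 319 kN

γ = ρg = 1025 × 9.81 / 1000 = 10.05525 kN/m³.
The plate makes 64° with the vertical, i.e. θ = 90° − 64° = 26° to the horizontal. Measuring y along the incline from the free-surface line, vertical depth h = y·sinθ with sinθ = 0.438371.
The centroid lies 2.3/2 = 1.15 m below the top edge, so y_c = 6 + 1.15 = 7.15 m and h_c = 7.15 × 0.438371 = 3.13435 m.
A = 4.4 × 2.3 = 10.12 m².
Resultant F = γ·h_c·A = 10.05525 × 3.13435 × 10.12 = 318.949 kN.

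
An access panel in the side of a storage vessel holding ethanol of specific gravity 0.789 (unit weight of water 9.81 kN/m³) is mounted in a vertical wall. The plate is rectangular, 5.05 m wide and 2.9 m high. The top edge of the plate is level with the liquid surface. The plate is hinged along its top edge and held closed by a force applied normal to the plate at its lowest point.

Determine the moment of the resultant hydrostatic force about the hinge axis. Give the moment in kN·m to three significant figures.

M ≈ 318 kN·m

γ = 0.789 × 9.81 = 7.74009 kN/m³.
The centroid lies 2.9/2 = 1.45 m below the top edge, so the centroid depth is h_c = 1.45 m.
A = 5.05 × 2.9 = 14.645 m².
Resultant F = γ·h_c·A = 7.74009 × 1.45 × 14.645 = 164.363 kN.
I_c = b·h³/12 = 5.05 × 2.9³/12 = 10.2637 m⁴.
Centre of pressure: y_p = y_c + I_c/(y_c·A) = 1.45 + 10.2637/(1.45 × 14.645) = 1.45 + 0.483333 = 1.93333 m along the plane.
The resultant acts 1.45 + 0.483333 = 1.93333 m (along the plate) below the hinge at the top edge, so the moment about the hinge is M = F × 1.93333 = 164.363 × 1.93333 = 317.768 kN·m.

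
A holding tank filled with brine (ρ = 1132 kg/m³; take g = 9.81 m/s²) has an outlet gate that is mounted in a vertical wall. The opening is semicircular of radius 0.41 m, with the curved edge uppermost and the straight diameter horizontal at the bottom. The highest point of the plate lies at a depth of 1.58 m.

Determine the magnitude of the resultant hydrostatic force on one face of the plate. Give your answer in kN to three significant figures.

γ = ρg = 1132 × 9.81 / 1000 = 11.10492 kN/m³.
The centroid lies 4r/(3π) = 0.174009 m above the diameter, so r − 4r/(3π) = 0.41 − 0.174009 = 0.235991 m below the topmost point, so the centroid depth is h_c = 1.58 + 0.235991 = 1.81599 m.
A = πr²/2 = π × 0.41²/2 = 0.264051 m².
Resultant F = γ·h_c·A = 11.10492 × 1.81599 × 0.264051 = 5.32496 kN.

F ≈ 5.32 kN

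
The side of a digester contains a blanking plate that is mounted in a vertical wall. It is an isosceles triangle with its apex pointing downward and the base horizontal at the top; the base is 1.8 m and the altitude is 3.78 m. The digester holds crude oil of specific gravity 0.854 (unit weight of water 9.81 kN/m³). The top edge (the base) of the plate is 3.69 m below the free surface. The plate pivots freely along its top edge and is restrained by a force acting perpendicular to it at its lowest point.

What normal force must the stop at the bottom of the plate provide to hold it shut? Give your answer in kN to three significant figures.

γ = 0.854 × 9.81 = 8.37774 kN/m³.
With the apex down, the centroid sits h/3 = 3.78/3 = 1.26 m below the base (the top edge), so the centroid depth is h_c = 3.69 + 1.26 = 4.95 m.
A = ½ × 1.8 × 3.78 = 3.402 m².
Resultant F = γ·h_c·A = 8.37774 × 4.95 × 3.402 = 141.08 kN.
I_c = b·h³/36 = 1.8 × 3.78³/36 = 2.70051 m⁴.
Centre of pressure: y_p = y_c + I_c/(y_c·A) = 4.95 + 2.70051/(4.95 × 3.402) = 4.95 + 0.160364 = 5.11036 m along the plane.
The resultant acts 1.26 + 0.160364 = 1.42036 m (along the plate) below the hinge at the top edge, so the moment about the hinge is M = F × 1.42036 = 141.08 × 1.42036 = 200.384 kN·m.
A normal force at the bottom, 3.78 m from the hinge, must supply this moment: P = 200.384/3.78 = 53.0116 kN.

P ≈ 53.0 kN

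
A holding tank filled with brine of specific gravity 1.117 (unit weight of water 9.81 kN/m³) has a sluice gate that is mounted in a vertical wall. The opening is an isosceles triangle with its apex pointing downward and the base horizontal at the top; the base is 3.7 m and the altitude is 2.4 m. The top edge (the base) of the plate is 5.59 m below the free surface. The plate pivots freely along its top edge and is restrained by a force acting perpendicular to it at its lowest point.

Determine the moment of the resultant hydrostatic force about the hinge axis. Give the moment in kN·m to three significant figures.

γ = 1.117 × 9.81 = 10.95777 kN/m³.
With the apex down, the centroid sits h/3 = 2.4/3 = 0.8 m below the base (the top edge), so the centroid depth is h_c = 5.59 + 0.8 = 6.39 m.
A = ½ × 3.7 × 2.4 = 4.44 m².
Resultant F = γ·h_c·A = 10.95777 × 6.39 × 4.44 = 310.889 kN.
I_c = b·h³/36 = 3.7 × 2.4³/36 = 1.4208 m⁴.
Centre of pressure: y_p = y_c + I_c/(y_c·A) = 6.39 + 1.4208/(6.39 × 4.44) = 6.39 + 0.0500782 = 6.44008 m along the plane.
The resultant acts 0.8 + 0.0500782 = 0.850078 m (along the plate) below the hinge at the top edge, so the moment about the hinge is M = F × 0.850078 = 310.889 × 0.850078 = 264.28 kN·m.

M ≈ 264 kN·m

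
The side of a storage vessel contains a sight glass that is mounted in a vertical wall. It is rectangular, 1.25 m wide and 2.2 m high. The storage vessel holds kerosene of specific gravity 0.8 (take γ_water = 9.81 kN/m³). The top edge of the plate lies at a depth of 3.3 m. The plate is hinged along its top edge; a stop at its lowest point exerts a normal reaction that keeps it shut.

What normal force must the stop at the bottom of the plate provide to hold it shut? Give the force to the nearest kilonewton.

γ = 0.8 × 9.81 = 7.848 kN/m³.
The centroid lies 2.2/2 = 1.1 m below the top edge, so the centroid depth is h_c = 3.3 + 1.1 = 4.4 m.
A = 1.25 × 2.2 = 2.75 m².
Resultant F = γ·h_c·A = 7.848 × 4.4 × 2.75 = 94.9608 kN.
I_c = b·h³/12 = 1.25 × 2.2³/12 = 1.10917 m⁴.
Centre of pressure: y_p = y_c + I_c/(y_c·A) = 4.4 + 1.10917/(4.4 × 2.75) = 4.4 + 0.0916669 = 4.49167 m along the plane.
The resultant acts 1.1 + 0.0916669 = 1.19167 m (along the plate) below the hinge at the top edge, so the moment about the hinge is M = F × 1.19167 = 94.9608 × 1.19167 = 113.162 kN·m.
A normal force at the bottom, 2.2 m from the hinge, must supply this moment: P = 113.162/2.2 = 51.4373 kN.

P ≈ 51 kN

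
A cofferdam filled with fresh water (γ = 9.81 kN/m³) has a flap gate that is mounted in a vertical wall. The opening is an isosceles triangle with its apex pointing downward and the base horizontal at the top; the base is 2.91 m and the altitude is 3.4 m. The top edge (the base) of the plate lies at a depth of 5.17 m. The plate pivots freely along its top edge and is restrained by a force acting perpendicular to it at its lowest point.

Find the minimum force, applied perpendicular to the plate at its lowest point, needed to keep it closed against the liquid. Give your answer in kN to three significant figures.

P ≈ 111 kN

γ = 9.81 kN/m³.
With the apex down, the centroid sits h/3 = 3.4/3 = 1.13333 m below the base (the top edge), so the centroid depth is h_c = 5.17 + 1.13333 = 6.30333 m.
A = ½ × 2.91 × 3.4 = 4.947 m².
Resultant F = γ·h_c·A = 9.81 × 6.30333 × 4.947 = 305.901 kN.
I_c = b·h³/36 = 2.91 × 3.4³/36 = 3.17707 m⁴.
Centre of pressure: y_p = y_c + I_c/(y_c·A) = 6.30333 + 3.17707/(6.30333 × 4.947) = 6.30333 + 0.101886 = 6.40522 m along the plane.
The resultant acts 1.13333 + 0.101886 = 1.23522 m (along the plate) below the hinge at the top edge, so the moment about the hinge is M = F × 1.23522 = 305.901 × 1.23522 = 377.855 kN·m.
A normal force at the bottom, 3.4 m from the hinge, must supply this moment: P = 377.855/3.4 = 111.134 kN.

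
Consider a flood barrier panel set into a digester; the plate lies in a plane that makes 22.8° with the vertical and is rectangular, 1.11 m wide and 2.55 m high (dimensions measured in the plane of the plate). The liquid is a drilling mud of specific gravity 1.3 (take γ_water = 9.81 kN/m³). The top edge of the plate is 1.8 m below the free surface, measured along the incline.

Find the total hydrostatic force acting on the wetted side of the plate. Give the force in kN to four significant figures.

γ = 1.3 × 9.81 = 12.753 kN/m³.
The plate makes 22.8° with the vertical, i.e. θ = 90° − 22.8° = 67.2° to the horizontal. Measuring y along the incline from the free-surface line, vertical depth h = y·sinθ with sinθ = 0.921863.
The centroid lies 2.55/2 = 1.275 m below the top edge, so y_c = 1.8 + 1.275 = 3.075 m and h_c = 3.075 × 0.921863 = 2.83473 m.
A = 1.11 × 2.55 = 2.8305 m².
Resultant F = γ·h_c·A = 12.753 × 2.83473 × 2.8305 = 102.326 kN.

F ≈ 102.3 kN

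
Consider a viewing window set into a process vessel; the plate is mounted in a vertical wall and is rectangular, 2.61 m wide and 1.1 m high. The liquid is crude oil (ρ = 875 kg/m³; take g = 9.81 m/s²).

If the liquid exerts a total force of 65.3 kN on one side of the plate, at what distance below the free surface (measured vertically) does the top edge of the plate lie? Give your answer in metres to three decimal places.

γ = ρg = 875 × 9.81 / 1000 = 8.58375 kN/m³.
A = 2.61 × 1.1 = 2.871 m².
From F = γ·h_c·A, the centroid depth is h_c = 65.3/(8.58375 × 2.871) = 2.64974 m.
The centroid lies 1.1/2 = 0.55 m below the top edge, so the top edge sits at h_top = 2.64974 − 0.55 = 2.09974 m below the surface.

d_top ≈ 2.100 m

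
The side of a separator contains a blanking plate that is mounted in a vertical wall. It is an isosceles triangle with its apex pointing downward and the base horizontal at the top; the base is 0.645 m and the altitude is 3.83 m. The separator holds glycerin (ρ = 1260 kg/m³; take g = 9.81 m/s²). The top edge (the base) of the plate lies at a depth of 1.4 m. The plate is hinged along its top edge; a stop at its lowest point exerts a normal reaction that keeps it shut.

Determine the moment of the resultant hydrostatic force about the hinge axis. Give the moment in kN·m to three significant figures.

γ = ρg = 1260 × 9.81 / 1000 = 12.3606 kN/m³.
With the apex down, the centroid sits h/3 = 3.83/3 = 1.27667 m below the base (the top edge), so the centroid depth is h_c = 1.4 + 1.27667 = 2.67667 m.
A = ½ × 0.645 × 3.83 = 1.23518 m².
Resultant F = γ·h_c·A = 12.3606 × 2.67667 × 1.23518 = 40.8662 kN.
I_c = b·h³/36 = 0.645 × 3.83³/36 = 1.00659 m⁴.
Centre of pressure: y_p = y_c + I_c/(y_c·A) = 2.67667 + 1.00659/(2.67667 × 1.23518) = 2.67667 + 0.304458 = 2.98113 m along the plane.
The resultant acts 1.27667 + 0.304458 = 1.58113 m (along the plate) below the hinge at the top edge, so the moment about the hinge is M = F × 1.58113 = 40.8662 × 1.58113 = 64.6148 kN·m.

M ≈ 64.6 kN·m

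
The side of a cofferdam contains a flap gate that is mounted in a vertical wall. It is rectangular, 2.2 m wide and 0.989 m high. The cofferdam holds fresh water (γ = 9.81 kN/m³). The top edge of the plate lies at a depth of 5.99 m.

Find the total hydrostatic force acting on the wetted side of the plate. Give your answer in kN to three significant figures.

F ≈ 138 kN

γ = 9.81 kN/m³.
The centroid lies 0.989/2 = 0.4945 m below the top edge, so the centroid depth is h_c = 5.99 + 0.4945 = 6.4845 m.
A = 2.2 × 0.989 = 2.1758 m².
Resultant F = γ·h_c·A = 9.81 × 6.4845 × 2.1758 = 138.409 kN.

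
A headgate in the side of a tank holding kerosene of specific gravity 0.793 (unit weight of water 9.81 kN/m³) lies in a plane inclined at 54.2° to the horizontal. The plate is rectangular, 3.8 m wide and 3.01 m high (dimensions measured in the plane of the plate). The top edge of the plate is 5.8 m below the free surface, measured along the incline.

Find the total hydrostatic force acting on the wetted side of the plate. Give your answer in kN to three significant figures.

F ≈ 527 kN

γ = 0.793 × 9.81 = 7.77933 kN/m³.
Let θ = 54.2° be the plate's angle to the horizontal; measure y along the incline from where the plane meets the free surface. Vertical depth h = y·sinθ with sinθ = 0.811064.
The centroid lies 3.01/2 = 1.505 m below the top edge, so y_c = 5.8 + 1.505 = 7.305 m and h_c = 7.305 × 0.811064 = 5.92482 m.
A = 3.8 × 3.01 = 11.438 m².
Resultant F = γ·h_c·A = 7.77933 × 5.92482 × 11.438 = 527.19 kN.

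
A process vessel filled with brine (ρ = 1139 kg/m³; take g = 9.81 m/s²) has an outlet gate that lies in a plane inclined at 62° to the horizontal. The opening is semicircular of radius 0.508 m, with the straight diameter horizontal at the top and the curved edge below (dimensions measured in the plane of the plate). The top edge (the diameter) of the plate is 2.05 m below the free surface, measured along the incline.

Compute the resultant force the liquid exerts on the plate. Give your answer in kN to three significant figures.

F ≈ 9.06 kN

γ = ρg = 1139 × 9.81 / 1000 = 11.17359 kN/m³.
Let θ = 62° be the plate's angle to the horizontal; measure y along the incline from where the plane meets the free surface. Vertical depth h = y·sinθ with sinθ = 0.882948.
The centroid of a semicircle lies 4r/(3π) = 0.215602 m from the diameter, here below the top edge, so y_c = 2.05 + 0.215602 = 2.2656 m and h_c = 2.2656 × 0.882948 = 2.00041 m.
A = πr²/2 = π × 0.508²/2 = 0.405366 m².
Resultant F = γ·h_c·A = 11.17359 × 2.00041 × 0.405366 = 9.06064 kN.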